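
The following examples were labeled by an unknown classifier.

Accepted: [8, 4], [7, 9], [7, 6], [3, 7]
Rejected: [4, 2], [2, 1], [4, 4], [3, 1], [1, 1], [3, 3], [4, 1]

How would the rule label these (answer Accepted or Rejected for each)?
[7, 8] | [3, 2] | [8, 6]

The classifier is using: sum ≥ 10.
[7, 8]: 7+8 = 15, meets the rule → Accepted. [3, 2]: 3+2 = 5, fails the rule → Rejected. [8, 6]: 8+6 = 14, meets the rule → Accepted.

Accepted, Rejected, Accepted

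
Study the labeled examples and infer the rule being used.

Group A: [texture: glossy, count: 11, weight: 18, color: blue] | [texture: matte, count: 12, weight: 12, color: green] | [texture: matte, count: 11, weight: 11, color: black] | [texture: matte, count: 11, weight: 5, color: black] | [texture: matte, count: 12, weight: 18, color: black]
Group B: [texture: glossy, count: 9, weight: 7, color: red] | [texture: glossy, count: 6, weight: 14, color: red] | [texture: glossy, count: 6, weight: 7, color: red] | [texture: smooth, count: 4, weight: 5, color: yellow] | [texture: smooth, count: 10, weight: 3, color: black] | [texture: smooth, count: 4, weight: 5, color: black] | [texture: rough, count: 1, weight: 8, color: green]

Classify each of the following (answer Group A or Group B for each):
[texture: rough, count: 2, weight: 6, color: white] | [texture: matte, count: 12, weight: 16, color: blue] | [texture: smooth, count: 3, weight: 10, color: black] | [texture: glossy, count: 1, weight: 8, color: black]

All 'Group A' examples share one property — count ≥ 11 — and every 'Group B' example lacks it.

Group B, Group A, Group B, Group B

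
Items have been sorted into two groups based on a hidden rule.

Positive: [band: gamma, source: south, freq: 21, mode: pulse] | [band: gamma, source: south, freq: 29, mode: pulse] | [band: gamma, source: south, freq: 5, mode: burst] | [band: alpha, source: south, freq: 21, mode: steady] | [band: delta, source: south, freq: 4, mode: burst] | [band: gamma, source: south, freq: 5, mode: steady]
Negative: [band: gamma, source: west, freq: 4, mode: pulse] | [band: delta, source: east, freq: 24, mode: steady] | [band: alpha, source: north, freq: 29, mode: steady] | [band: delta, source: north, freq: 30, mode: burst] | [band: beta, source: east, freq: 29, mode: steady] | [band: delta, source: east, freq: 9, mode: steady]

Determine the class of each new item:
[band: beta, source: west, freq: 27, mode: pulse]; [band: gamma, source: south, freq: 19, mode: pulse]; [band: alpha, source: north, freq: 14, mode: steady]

The pattern is that an item is 'Positive' exactly when: source is south.
[band: beta, source: west, freq: 27, mode: pulse]: source is west, does not fit → Negative.
[band: gamma, source: south, freq: 19, mode: pulse]: source is south, satisfies this → Positive.
[band: alpha, source: north, freq: 14, mode: steady]: source is north, does not fit → Negative.

Negative, Positive, Negative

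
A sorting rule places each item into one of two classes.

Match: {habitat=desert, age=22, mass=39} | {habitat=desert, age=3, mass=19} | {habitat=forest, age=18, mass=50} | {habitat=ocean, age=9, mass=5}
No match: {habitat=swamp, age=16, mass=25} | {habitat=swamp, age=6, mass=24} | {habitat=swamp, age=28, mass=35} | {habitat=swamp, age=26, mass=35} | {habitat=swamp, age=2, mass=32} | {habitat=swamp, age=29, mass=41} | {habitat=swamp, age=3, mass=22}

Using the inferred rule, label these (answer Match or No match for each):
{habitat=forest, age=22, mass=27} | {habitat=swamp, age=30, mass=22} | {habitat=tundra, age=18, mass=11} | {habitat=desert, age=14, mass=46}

Match, No match, Match, Match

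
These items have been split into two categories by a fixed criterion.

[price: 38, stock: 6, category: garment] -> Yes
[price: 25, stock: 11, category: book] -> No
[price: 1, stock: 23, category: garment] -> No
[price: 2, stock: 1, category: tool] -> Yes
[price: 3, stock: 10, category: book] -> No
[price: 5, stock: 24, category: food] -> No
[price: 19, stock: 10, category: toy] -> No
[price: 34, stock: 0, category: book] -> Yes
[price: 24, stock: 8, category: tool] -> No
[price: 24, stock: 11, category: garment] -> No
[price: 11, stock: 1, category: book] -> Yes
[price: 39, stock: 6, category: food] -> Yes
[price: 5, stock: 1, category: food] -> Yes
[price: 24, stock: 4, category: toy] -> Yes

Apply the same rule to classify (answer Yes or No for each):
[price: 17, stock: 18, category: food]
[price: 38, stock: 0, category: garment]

No, Yes

The classifier is using: stock ≤ 6.
No: [price: 17, stock: 18, category: food], since stock = 18.
Yes: [price: 38, stock: 0, category: garment], since stock = 0.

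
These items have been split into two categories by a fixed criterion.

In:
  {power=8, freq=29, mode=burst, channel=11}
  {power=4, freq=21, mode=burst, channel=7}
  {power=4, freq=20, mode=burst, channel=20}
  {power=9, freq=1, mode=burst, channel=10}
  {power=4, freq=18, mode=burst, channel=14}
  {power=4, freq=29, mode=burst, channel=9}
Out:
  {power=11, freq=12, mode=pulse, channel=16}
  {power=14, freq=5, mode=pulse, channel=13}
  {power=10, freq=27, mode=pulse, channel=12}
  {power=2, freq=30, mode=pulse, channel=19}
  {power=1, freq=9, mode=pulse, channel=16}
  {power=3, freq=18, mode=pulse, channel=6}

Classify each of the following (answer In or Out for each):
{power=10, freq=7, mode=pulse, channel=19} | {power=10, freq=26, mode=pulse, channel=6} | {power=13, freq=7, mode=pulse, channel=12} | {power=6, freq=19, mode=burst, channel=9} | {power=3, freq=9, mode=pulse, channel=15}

The pattern is that an item is 'In' exactly when: mode is burst.

Out, Out, Out, In, Out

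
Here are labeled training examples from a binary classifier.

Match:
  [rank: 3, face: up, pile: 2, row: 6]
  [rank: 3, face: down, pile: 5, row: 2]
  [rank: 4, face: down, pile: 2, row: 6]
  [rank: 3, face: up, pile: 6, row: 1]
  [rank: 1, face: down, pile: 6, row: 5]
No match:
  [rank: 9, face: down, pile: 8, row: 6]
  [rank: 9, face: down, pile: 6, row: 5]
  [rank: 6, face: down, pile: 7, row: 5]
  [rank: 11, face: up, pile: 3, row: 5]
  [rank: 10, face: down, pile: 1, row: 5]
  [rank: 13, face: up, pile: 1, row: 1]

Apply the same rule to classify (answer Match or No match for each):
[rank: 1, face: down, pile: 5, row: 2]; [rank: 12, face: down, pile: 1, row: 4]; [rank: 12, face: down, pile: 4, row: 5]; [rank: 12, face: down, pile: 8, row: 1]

Match, No match, No match, No match

The pattern is that an item is 'Match' exactly when: rank ≤ 4.
[rank: 1, face: down, pile: 5, row: 2] — rank = 1, hence Match. [rank: 12, face: down, pile: 1, row: 4] — rank = 12, hence No match. [rank: 12, face: down, pile: 4, row: 5] — rank = 12, hence No match. [rank: 12, face: down, pile: 8, row: 1] — rank = 12, hence No match.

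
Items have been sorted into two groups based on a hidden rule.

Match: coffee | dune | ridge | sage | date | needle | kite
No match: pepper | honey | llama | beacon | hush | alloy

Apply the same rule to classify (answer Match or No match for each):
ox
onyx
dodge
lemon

No match, No match, Match, No match

All 'Match' examples share one property — ends with 'e' — and every 'No match' example lacks it.
ox: ends with 'x' — lacks this property, so No match.
onyx: ends with 'x' — lacks this property, so No match.
dodge: ends with 'e' — checks out, so Match.
lemon: ends with 'n' — lacks this property, so No match.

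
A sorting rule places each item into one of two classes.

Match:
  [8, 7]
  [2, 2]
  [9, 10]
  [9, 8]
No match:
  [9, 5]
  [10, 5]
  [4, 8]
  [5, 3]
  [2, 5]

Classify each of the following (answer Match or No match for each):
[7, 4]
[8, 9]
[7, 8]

No match, Match, Match

Rule: |first − second| ≤ 1. This holds for each 'Match' example and fails for each 'No match' one.
[7, 4]: |7−4| = 3 — does not fit, so No match. [8, 9]: |8−9| = 1 — has this property, so Match. [7, 8]: |7−8| = 1 — has this property, so Match.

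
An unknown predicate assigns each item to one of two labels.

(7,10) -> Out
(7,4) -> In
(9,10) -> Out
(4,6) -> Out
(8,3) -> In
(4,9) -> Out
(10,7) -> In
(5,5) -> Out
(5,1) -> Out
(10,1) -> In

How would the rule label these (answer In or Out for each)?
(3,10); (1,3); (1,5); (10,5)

A rule that fits every label: first > second AND sum is odd — true of each 'In' example, false of each 'Out' one.

Out, Out, Out, In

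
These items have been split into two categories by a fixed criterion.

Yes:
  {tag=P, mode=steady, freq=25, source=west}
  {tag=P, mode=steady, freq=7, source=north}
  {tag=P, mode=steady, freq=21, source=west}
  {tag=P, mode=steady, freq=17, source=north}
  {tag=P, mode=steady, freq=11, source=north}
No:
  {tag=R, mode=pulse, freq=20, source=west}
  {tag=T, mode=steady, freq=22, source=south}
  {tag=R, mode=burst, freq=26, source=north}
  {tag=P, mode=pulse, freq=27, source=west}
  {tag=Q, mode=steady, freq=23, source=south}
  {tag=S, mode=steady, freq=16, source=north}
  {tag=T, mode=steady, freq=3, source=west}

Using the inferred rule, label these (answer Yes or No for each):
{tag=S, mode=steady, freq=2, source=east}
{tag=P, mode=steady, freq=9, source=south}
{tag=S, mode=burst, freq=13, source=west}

The distinguishing property — mode is steady AND tag is P — holds for all the 'Yes' cases and none of the 'No' cases.
{tag=S, mode=steady, freq=2, source=east} → mode is steady, tag is S → No.
{tag=P, mode=steady, freq=9, source=south} → mode is steady, tag is P → Yes.
{tag=S, mode=burst, freq=13, source=west} → mode is burst, tag is S → No.

No, Yes, No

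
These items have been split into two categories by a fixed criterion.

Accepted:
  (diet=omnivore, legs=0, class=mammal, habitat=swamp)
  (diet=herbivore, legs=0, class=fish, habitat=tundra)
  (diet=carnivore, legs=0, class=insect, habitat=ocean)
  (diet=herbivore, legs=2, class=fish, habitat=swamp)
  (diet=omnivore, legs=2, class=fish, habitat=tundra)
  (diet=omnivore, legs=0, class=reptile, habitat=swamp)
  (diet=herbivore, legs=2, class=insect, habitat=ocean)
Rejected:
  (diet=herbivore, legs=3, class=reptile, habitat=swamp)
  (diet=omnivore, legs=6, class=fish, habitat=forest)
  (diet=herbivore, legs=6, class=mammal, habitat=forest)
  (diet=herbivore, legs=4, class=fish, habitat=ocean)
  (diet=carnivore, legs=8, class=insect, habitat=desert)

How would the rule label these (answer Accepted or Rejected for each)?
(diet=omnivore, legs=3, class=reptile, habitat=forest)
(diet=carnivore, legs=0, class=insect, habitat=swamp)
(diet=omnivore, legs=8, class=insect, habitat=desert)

'Accepted' ⟺ legs ≤ 2.
(diet=omnivore, legs=3, class=reptile, habitat=forest) → legs = 3 → Rejected.
(diet=carnivore, legs=0, class=insect, habitat=swamp) → legs = 0 → Accepted.
(diet=omnivore, legs=8, class=insect, habitat=desert) → legs = 8 → Rejected.

Rejected, Accepted, Rejected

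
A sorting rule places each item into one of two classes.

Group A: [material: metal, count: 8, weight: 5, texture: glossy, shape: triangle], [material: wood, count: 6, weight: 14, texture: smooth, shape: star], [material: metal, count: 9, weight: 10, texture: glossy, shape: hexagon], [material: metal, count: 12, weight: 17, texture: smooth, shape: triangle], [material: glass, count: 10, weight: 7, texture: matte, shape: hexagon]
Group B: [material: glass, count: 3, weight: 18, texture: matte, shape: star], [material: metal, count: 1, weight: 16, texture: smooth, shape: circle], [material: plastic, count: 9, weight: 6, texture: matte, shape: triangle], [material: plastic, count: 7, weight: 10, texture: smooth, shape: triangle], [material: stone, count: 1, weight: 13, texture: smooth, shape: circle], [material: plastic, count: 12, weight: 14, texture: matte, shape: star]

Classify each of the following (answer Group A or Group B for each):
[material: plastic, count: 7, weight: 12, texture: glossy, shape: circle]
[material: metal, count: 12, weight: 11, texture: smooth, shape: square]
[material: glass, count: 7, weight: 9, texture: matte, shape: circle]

The pattern is that an item is 'Group A' exactly when: material is not plastic AND count ≥ 6.

Group B, Group A, Group A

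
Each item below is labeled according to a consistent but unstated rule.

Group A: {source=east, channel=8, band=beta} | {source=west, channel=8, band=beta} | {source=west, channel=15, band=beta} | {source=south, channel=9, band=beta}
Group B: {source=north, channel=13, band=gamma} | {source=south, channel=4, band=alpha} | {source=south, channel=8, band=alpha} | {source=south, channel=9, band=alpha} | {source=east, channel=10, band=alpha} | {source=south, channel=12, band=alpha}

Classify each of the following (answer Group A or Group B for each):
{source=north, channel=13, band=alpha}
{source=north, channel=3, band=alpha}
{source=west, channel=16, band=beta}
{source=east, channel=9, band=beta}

Group B, Group B, Group A, Group A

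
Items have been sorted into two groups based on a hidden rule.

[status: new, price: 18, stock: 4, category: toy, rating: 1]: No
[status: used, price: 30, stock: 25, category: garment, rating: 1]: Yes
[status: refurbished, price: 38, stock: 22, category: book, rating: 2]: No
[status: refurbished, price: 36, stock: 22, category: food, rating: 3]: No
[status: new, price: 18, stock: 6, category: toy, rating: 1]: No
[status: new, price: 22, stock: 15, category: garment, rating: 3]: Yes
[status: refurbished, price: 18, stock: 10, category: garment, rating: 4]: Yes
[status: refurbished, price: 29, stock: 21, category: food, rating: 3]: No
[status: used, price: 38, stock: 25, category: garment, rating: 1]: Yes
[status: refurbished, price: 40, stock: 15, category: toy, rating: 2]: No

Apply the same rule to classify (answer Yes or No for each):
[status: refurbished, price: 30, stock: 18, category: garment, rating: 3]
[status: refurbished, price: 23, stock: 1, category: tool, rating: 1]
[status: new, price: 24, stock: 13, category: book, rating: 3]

Yes, No, No

Rule: category is garment. This holds for each 'Yes' example and fails for each 'No' one.
[status: refurbished, price: 30, stock: 18, category: garment, rating: 3] → category is garment → Yes.
[status: refurbished, price: 23, stock: 1, category: tool, rating: 1] → category is tool → No.
[status: new, price: 24, stock: 13, category: book, rating: 3] → category is book → No.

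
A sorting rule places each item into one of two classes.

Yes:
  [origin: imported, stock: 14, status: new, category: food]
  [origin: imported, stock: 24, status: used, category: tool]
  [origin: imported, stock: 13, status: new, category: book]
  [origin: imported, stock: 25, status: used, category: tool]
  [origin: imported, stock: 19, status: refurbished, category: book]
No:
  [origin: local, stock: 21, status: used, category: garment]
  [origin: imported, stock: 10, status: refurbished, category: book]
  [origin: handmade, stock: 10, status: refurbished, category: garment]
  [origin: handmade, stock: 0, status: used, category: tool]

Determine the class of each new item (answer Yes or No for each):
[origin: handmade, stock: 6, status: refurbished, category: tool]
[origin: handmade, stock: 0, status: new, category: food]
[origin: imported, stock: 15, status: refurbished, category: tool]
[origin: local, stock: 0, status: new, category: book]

No, No, Yes, No

The simplest hypothesis consistent with all the labels is: origin is imported AND stock ≥ 13.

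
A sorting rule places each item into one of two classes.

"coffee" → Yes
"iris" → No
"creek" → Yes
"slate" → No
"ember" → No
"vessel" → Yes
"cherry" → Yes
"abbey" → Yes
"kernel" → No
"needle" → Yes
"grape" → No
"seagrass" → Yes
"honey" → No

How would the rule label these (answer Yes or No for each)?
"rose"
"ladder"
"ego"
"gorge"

All 'Yes' examples share one property — has a double letter — and every 'No' example lacks it.
"rose" → no doubled letter → No.
"ladder" → 'dd' doubled → Yes.
"ego" → no doubled letter → No.
"gorge" → no doubled letter → No.

No, Yes, No, No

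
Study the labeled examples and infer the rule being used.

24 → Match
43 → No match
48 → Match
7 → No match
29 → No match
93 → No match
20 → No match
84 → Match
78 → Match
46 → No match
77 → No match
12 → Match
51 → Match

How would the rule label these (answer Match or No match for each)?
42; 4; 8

The common property of the 'Match' items is: multiple of 3 AND at most 84. No 'No match' item has it.
42: Match (42 = 3·14, 42 ≤ 84).
4: No match (4 = 3·1 + 1, 4 ≤ 84).
8: No match (8 = 3·2 + 2, 8 ≤ 84).

Match, No match, No match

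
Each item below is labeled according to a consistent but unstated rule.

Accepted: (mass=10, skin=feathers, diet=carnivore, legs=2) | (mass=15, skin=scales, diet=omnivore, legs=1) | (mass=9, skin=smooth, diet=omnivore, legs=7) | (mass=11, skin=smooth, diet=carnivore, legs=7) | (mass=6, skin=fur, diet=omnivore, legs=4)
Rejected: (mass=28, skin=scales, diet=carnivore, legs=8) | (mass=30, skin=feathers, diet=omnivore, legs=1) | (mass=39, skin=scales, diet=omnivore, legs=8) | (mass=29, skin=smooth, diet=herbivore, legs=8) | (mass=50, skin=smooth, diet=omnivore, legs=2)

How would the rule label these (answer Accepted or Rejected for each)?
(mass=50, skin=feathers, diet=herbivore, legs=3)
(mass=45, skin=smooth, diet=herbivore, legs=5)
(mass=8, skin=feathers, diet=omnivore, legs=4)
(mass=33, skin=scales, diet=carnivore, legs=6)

Rejected, Rejected, Accepted, Rejected

One predicate separates the groups cleanly: mass ≤ 15.
Rejected: (mass=50, skin=feathers, diet=herbivore, legs=3), since mass = 50. Rejected: (mass=45, skin=smooth, diet=herbivore, legs=5), since mass = 45. Accepted: (mass=8, skin=feathers, diet=omnivore, legs=4), since mass = 8. Rejected: (mass=33, skin=scales, diet=carnivore, legs=6), since mass = 33.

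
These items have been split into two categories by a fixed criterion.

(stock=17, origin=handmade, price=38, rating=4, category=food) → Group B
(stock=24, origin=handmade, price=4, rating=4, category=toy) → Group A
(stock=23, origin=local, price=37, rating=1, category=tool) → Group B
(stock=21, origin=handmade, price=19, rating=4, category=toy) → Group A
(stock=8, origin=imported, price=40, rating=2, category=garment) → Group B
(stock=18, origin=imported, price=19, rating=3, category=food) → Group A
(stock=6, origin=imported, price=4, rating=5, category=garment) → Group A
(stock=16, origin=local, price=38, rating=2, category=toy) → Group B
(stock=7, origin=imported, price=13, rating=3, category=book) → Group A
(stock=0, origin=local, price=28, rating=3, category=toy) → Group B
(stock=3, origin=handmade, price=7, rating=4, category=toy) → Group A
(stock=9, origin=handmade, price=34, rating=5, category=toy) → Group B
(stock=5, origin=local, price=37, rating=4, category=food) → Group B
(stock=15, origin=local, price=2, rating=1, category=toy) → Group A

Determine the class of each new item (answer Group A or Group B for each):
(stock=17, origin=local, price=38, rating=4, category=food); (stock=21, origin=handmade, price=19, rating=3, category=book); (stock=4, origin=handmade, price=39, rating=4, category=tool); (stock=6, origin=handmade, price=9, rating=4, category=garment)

Group B, Group A, Group B, Group A

The common property of the 'Group A' items is: price ≤ 19. No 'Group B' item has it.
(stock=17, origin=local, price=38, rating=4, category=food): price = 38 — doesn't qualify, so Group B.
(stock=21, origin=handmade, price=19, rating=3, category=book): price = 19 — qualifies, so Group A.
(stock=4, origin=handmade, price=39, rating=4, category=tool): price = 39 — doesn't qualify, so Group B.
(stock=6, origin=handmade, price=9, rating=4, category=garment): price = 9 — qualifies, so Group A.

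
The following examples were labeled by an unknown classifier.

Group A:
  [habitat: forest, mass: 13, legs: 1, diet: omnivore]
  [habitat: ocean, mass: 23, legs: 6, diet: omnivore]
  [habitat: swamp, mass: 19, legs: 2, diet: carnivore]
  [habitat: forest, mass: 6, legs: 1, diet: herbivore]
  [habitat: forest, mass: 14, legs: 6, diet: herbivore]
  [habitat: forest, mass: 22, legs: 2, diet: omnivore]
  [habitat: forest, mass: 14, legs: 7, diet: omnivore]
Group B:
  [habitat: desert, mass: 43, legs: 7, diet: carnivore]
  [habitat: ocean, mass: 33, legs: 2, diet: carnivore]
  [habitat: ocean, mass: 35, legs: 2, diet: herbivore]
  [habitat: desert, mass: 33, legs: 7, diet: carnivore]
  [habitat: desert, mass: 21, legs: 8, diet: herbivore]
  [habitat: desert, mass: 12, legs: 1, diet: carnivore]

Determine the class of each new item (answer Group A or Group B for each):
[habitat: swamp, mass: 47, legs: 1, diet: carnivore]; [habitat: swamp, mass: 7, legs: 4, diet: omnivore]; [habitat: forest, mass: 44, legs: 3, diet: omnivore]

The classifier is using: habitat is not desert AND mass ≤ 23.
[habitat: swamp, mass: 47, legs: 1, diet: carnivore] — habitat is swamp, mass = 47, hence Group B. [habitat: swamp, mass: 7, legs: 4, diet: omnivore] — habitat is swamp, mass = 7, hence Group A. [habitat: forest, mass: 44, legs: 3, diet: omnivore] — habitat is forest, mass = 44, hence Group B.

Group B, Group A, Group B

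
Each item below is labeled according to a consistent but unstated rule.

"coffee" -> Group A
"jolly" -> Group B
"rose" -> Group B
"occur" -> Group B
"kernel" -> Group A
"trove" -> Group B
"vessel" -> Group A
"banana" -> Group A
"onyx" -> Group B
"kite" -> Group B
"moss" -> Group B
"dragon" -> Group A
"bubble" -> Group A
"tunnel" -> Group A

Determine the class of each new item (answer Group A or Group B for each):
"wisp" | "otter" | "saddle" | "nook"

Group B, Group B, Group A, Group B

All 'Group A' examples share one property — length 6 — and every 'Group B' example lacks it.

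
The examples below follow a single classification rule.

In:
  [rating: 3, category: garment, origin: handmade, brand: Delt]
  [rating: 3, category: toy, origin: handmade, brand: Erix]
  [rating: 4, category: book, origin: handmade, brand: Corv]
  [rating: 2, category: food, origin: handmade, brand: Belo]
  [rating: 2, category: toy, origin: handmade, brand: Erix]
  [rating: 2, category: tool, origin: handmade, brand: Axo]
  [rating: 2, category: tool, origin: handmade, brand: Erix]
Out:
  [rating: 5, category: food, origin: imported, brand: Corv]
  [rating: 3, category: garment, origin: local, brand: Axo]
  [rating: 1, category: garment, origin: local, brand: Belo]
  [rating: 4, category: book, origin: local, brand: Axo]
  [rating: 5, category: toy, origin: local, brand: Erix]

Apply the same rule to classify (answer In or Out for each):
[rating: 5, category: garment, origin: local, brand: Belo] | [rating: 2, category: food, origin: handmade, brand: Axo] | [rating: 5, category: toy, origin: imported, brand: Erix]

Out, In, Out

The distinguishing property — origin is handmade — holds for all the 'In' cases and none of the 'Out' cases.
[rating: 5, category: garment, origin: local, brand: Belo] → origin is local → Out.
[rating: 2, category: food, origin: handmade, brand: Axo] → origin is handmade → In.
[rating: 5, category: toy, origin: imported, brand: Erix] → origin is imported → Out.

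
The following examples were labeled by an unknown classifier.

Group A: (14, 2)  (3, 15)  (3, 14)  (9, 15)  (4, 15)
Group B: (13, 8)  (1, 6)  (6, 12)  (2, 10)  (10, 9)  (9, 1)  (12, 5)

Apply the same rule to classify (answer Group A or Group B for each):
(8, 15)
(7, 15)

A rule that fits every label: max ≥ 14 — true of each 'Group A' example, false of each 'Group B' one.
(8, 15) → max 15 → Group A.
(7, 15) → max 15 → Group A.

Group A, Group A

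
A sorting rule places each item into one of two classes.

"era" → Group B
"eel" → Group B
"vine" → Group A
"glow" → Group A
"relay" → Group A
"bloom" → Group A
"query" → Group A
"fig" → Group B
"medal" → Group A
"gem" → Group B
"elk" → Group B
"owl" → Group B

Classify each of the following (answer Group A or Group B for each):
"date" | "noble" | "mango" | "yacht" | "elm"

Group A, Group A, Group A, Group A, Group B

A rule that fits every label: length ≥ 4 — true of each 'Group A' example, false of each 'Group B' one.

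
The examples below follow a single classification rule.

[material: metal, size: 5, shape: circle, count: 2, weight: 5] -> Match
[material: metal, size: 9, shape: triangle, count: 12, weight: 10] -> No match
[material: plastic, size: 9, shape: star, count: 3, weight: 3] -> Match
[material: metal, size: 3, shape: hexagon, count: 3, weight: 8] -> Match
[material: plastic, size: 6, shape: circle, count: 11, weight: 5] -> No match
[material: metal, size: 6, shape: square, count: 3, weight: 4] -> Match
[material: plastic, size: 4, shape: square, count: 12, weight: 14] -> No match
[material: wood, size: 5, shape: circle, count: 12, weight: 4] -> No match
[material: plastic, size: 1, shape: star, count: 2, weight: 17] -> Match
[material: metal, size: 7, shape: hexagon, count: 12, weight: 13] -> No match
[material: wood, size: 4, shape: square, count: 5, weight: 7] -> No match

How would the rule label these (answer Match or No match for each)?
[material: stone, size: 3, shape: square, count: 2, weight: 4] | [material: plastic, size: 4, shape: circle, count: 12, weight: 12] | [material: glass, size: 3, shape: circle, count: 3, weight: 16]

Match, No match, Match

The classifier is using: count ≤ 3.
[material: stone, size: 3, shape: square, count: 2, weight: 4] → count = 2 → Match.
[material: plastic, size: 4, shape: circle, count: 12, weight: 12] → count = 12 → No match.
[material: glass, size: 3, shape: circle, count: 3, weight: 16] → count = 3 → Match.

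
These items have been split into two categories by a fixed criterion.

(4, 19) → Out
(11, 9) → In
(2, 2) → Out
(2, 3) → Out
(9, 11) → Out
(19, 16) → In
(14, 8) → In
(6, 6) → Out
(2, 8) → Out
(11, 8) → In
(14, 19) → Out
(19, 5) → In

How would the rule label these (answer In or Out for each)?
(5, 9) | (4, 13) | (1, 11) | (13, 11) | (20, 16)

'In' ⟺ first > second.
(5, 9): 5 < 9 — doesn't qualify, so Out.
(4, 13): 4 < 13 — doesn't qualify, so Out.
(1, 11): 1 < 11 — doesn't qualify, so Out.
(13, 11): 13 > 11 — checks out, so In.
(20, 16): 20 > 16 — checks out, so In.

Out, Out, Out, In, In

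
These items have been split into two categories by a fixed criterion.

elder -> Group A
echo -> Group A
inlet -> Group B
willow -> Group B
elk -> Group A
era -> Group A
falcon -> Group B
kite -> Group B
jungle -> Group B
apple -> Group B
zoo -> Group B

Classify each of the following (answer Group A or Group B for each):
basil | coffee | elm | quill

Group B, Group B, Group A, Group B

The simplest hypothesis consistent with all the labels is: starts with 'e'.
Group B: basil, since starts with 'b'. Group B: coffee, since starts with 'c'. Group A: elm, since starts with 'e'. Group B: quill, since starts with 'q'.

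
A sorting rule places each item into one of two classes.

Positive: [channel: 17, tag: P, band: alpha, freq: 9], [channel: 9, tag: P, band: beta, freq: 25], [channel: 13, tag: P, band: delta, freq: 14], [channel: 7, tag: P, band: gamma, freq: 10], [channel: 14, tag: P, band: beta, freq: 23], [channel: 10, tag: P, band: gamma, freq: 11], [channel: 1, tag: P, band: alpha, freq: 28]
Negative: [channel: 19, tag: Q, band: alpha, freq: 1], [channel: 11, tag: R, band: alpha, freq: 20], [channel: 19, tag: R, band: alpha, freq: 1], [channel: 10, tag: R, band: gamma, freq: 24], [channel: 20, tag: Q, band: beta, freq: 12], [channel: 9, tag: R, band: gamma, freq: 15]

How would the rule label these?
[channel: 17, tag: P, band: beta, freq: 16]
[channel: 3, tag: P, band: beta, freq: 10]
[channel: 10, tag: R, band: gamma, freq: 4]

Every 'Positive' example satisfies: tag is P. None of the 'Negative' examples do.
[channel: 17, tag: P, band: beta, freq: 16]: tag is P — fits, so Positive. [channel: 3, tag: P, band: beta, freq: 10]: tag is P — fits, so Positive. [channel: 10, tag: R, band: gamma, freq: 4]: tag is R — doesn't qualify, so Negative.

Positive, Positive, Negative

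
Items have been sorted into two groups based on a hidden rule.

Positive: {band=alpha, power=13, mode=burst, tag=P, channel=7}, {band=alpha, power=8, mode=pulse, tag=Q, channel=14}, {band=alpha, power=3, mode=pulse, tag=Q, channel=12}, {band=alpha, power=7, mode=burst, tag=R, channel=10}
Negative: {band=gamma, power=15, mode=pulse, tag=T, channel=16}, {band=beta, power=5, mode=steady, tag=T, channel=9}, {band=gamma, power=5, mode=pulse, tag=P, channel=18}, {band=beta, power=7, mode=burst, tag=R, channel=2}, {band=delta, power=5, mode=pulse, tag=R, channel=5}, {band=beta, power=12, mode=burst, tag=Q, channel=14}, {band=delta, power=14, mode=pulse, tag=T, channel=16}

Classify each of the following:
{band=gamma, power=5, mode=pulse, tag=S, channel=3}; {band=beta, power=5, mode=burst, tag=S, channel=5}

The pattern is that an item is 'Positive' exactly when: band is alpha.

Negative, Negative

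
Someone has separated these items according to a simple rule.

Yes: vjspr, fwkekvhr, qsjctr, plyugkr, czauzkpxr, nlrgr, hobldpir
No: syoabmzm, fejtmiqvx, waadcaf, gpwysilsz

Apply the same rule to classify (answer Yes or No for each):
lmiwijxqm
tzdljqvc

The common property of the 'Yes' items is: contains 'r'. No 'No' item has it.
lmiwijxqm → no 'r' → No.
tzdljqvc → no 'r' → No.

No, No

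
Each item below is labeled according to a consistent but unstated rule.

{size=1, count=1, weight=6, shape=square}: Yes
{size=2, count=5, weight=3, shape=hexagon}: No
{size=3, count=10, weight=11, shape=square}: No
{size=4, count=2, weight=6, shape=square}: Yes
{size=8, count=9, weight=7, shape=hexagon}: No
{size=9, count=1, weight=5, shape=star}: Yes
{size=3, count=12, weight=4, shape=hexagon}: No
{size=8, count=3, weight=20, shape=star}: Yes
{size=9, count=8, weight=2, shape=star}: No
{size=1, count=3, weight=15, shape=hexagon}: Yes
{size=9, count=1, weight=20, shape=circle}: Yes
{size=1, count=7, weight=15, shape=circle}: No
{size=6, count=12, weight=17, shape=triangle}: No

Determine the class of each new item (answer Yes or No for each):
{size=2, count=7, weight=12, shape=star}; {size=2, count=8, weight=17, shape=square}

No, No

The classifier is using: count ≤ 3.
{size=2, count=7, weight=12, shape=star} — count = 7, hence No.
{size=2, count=8, weight=17, shape=square} — count = 8, hence No.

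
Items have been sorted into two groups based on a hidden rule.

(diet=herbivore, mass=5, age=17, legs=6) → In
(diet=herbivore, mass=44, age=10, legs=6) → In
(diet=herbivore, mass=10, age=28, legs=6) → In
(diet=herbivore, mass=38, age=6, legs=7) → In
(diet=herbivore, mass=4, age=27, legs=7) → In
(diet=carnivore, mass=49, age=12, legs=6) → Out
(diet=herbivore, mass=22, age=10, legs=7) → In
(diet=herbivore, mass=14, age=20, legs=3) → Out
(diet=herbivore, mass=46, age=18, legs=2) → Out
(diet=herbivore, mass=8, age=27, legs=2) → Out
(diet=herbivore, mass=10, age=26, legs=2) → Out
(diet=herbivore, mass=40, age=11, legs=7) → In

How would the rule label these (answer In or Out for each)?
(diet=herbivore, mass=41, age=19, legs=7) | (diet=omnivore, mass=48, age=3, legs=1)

The common property of the 'In' items is: diet is herbivore AND legs ≥ 6. No 'Out' item has it.
(diet=herbivore, mass=41, age=19, legs=7): diet is herbivore, legs = 7, qualifies → In. (diet=omnivore, mass=48, age=3, legs=1): diet is omnivore, legs = 1, does not fit → Out.

In, Out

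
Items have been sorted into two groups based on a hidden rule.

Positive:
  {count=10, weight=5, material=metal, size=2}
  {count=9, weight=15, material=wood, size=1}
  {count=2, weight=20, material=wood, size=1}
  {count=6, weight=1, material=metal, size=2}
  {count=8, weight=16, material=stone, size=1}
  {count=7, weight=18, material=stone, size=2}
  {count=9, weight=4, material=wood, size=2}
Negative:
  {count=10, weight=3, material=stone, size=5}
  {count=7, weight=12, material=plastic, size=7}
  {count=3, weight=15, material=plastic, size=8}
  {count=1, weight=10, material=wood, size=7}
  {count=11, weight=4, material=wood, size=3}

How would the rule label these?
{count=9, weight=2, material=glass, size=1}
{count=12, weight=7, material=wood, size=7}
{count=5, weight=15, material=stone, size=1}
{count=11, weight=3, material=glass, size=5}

Positive, Negative, Positive, Negative

The rule appears to be: size ≤ 2.
{count=9, weight=2, material=glass, size=1}: Positive (size = 1). {count=12, weight=7, material=wood, size=7}: Negative (size = 7). {count=5, weight=15, material=stone, size=1}: Positive (size = 1). {count=11, weight=3, material=glass, size=5}: Negative (size = 5).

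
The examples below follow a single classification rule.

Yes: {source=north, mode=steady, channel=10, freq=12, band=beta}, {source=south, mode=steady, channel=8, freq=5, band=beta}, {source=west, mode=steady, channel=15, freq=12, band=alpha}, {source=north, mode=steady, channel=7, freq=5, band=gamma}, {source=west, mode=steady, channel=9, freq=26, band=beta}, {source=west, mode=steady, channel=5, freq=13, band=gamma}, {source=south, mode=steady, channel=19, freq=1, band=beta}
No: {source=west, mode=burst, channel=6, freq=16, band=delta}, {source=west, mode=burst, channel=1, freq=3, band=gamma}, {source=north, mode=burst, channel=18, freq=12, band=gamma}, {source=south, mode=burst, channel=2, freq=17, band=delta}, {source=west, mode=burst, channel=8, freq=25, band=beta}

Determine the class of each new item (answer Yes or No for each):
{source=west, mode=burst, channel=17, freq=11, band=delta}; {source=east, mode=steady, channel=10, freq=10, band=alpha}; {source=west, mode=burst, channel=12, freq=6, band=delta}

No, Yes, No

All 'Yes' examples share one property — mode is steady — and every 'No' example lacks it.
{source=west, mode=burst, channel=17, freq=11, band=delta}: No (mode is burst).
{source=east, mode=steady, channel=10, freq=10, band=alpha}: Yes (mode is steady).
{source=west, mode=burst, channel=12, freq=6, band=delta}: No (mode is burst).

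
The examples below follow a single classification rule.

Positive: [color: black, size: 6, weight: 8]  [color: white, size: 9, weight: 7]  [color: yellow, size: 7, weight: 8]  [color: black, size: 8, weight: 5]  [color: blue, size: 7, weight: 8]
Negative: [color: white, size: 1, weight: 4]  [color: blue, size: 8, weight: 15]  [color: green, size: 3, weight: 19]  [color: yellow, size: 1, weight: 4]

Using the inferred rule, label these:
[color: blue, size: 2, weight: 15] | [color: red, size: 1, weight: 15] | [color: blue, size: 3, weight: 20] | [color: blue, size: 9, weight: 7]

The classifier is using: weight ≤ 8 AND size ≥ 3.
Negative: [color: blue, size: 2, weight: 15], since weight = 15, size = 2.
Negative: [color: red, size: 1, weight: 15], since weight = 15, size = 1.
Negative: [color: blue, size: 3, weight: 20], since weight = 20, size = 3.
Positive: [color: blue, size: 9, weight: 7], since weight = 7, size = 9.

Negative, Negative, Negative, Positive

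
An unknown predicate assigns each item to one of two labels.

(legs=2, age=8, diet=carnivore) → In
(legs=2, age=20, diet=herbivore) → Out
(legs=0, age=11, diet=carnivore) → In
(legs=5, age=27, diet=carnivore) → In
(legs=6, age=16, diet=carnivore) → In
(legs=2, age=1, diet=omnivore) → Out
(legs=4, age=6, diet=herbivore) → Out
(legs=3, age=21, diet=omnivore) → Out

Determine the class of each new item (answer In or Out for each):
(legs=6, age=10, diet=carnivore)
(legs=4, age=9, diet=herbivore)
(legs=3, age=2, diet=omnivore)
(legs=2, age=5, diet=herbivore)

In, Out, Out, Out

One predicate separates the groups cleanly: diet is carnivore.
(legs=6, age=10, diet=carnivore): In (diet is carnivore). (legs=4, age=9, diet=herbivore): Out (diet is herbivore). (legs=3, age=2, diet=omnivore): Out (diet is omnivore). (legs=2, age=5, diet=herbivore): Out (diet is herbivore).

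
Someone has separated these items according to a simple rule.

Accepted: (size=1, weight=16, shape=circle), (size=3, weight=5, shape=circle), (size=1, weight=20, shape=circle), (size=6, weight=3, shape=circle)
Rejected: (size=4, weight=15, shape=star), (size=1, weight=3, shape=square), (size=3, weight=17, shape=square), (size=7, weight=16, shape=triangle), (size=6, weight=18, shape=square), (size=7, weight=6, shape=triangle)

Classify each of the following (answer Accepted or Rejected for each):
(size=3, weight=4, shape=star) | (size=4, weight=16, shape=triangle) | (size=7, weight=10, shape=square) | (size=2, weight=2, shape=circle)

Rejected, Rejected, Rejected, Accepted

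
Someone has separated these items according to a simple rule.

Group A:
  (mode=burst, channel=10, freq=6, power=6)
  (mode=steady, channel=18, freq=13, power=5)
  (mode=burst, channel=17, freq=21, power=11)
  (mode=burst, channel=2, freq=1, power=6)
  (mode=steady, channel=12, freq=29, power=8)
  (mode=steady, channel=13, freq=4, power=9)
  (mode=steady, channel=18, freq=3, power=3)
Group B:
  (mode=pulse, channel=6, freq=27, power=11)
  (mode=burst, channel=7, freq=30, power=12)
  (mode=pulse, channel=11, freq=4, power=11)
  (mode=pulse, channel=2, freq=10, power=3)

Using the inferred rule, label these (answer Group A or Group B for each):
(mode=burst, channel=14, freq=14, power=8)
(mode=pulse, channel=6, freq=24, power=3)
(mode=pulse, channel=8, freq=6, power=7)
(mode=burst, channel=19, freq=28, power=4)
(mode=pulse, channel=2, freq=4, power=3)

Rule: channel ≥ 12 OR power = 6. This holds for each 'Group A' example and fails for each 'Group B' one.
(mode=burst, channel=14, freq=14, power=8) → channel = 14, power = 8 → Group A. (mode=pulse, channel=6, freq=24, power=3) → channel = 6, power = 3 → Group B. (mode=pulse, channel=8, freq=6, power=7) → channel = 8, power = 7 → Group B. (mode=burst, channel=19, freq=28, power=4) → channel = 19, power = 4 → Group A. (mode=pulse, channel=2, freq=4, power=3) → channel = 2, power = 3 → Group B.

Group A, Group B, Group B, Group A, Group B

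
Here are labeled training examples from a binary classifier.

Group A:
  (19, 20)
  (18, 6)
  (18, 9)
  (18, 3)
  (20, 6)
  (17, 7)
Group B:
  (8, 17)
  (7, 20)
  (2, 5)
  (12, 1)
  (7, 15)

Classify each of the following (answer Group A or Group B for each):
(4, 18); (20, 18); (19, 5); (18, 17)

Group B, Group A, Group A, Group A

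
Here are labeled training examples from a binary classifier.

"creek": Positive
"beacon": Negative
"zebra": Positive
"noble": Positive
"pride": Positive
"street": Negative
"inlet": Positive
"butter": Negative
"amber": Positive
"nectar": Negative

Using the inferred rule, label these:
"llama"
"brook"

The classifier is using: odd length.
"llama": Positive (length 5). "brook": Positive (length 5).

Positive, Positive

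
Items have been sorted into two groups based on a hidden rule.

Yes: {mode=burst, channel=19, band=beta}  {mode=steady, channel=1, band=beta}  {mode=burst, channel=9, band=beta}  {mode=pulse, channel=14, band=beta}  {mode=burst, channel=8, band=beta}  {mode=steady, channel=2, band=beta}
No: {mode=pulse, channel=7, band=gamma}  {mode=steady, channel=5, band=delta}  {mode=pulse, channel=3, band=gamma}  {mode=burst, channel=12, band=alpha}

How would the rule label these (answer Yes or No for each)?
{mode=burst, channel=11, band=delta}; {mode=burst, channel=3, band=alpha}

No, No

The pattern is that an item is 'Yes' exactly when: band is beta.
{mode=burst, channel=11, band=delta}: band is delta, fails the rule → No.
{mode=burst, channel=3, band=alpha}: band is alpha, fails the rule → No.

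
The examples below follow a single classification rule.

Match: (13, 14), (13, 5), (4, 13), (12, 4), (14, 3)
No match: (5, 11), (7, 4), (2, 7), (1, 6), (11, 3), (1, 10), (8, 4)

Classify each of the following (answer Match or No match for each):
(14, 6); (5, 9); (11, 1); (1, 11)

Match, No match, No match, No match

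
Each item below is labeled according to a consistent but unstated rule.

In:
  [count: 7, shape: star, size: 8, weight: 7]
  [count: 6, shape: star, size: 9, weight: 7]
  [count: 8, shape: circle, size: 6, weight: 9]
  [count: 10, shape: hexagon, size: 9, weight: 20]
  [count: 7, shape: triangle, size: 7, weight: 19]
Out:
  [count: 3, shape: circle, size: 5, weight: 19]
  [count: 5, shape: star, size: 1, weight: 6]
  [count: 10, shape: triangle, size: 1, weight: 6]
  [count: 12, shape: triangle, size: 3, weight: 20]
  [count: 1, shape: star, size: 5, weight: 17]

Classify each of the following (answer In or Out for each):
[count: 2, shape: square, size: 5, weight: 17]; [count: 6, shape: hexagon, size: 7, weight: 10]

Out, In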